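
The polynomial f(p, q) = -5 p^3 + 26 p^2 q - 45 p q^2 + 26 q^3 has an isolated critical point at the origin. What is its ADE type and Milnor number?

The Hessian of f at 0 has rank 0. Corank 2; j^3 = -(p - 2*q)*(5*p^2 - 16*p*q + 13*q^2) splits into three distinct lines over C (the quadratic factor has nonzero discriminant), so D_4.

Type D4, Milnor number mu = 4.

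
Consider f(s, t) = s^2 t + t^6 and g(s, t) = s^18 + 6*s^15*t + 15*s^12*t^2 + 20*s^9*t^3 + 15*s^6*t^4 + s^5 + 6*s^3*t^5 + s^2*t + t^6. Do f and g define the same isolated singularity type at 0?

Yes.

The Hessian of f at 0 has rank 0. Corank 2; j^3 = s^2*t has shape L^2 M (L != M), so D-series; mu = 7 gives D_7. The Hessian of g at 0 has rank 0. Corank 2; j^3 = s^2*t has shape L^2 M (L != M), so D-series; mu = 7 gives D_7. Both have type D_7, hence right-equivalent.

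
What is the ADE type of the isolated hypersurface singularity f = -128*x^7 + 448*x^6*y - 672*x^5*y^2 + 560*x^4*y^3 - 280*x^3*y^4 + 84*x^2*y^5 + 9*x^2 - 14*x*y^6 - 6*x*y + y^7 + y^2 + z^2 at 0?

A6

The Hessian of f at 0 is [[18, -6, 0], [-6, 2, 0], [0, 0, 2]] with rank 2, so corank 1. A Groebner basis of the Jacobian ideal J(f) in C{x,y,z} is {y^6, x - y/3, z}; counting standard monomials gives mu = 6. Corank 1: A-series; mu = 6 gives A_6.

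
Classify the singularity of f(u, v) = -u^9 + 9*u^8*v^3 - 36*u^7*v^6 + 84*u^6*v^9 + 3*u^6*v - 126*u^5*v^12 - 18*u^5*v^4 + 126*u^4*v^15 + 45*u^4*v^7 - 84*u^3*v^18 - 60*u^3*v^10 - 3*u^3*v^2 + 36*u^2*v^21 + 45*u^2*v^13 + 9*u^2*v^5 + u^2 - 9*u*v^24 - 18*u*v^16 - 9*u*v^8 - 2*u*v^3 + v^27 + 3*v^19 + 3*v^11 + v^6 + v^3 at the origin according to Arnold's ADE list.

A2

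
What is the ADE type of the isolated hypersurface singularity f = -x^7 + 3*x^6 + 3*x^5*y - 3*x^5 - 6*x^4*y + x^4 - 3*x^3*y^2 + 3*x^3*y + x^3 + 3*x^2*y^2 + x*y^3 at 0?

E7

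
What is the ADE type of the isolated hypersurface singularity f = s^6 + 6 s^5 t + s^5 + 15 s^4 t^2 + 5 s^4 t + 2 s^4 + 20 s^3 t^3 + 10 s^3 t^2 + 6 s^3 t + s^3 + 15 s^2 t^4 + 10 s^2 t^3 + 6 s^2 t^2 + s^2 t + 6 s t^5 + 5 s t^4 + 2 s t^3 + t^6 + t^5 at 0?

D_{7}

The Hessian of f at 0 has rank 0. Corank 2; j^3 = s^2*(s + t) has shape L^2 M (L != M), so D-series; mu = 7 gives D_7.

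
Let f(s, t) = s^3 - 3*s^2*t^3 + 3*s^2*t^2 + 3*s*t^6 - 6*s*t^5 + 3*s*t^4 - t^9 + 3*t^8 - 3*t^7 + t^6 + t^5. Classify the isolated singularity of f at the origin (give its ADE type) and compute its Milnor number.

Type E8, Milnor number mu = 8.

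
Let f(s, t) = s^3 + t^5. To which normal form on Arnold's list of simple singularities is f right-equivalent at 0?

E_{8}

The Hessian of f at 0 is [[0, 0], [0, 0]] with rank 0, so corank 2. A Groebner basis of the Jacobian ideal J(f) in C{s,t} is {t^4, s^2}; counting standard monomials gives mu = 8. Corank 2; j^3 = s^3 is a perfect cube, so E-series; the 5-jet and mu = 8 give E_8.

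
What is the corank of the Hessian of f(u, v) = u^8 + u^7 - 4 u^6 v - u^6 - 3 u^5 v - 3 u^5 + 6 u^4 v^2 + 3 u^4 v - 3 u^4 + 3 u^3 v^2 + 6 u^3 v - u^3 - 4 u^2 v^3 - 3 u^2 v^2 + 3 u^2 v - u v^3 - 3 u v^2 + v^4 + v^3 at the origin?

2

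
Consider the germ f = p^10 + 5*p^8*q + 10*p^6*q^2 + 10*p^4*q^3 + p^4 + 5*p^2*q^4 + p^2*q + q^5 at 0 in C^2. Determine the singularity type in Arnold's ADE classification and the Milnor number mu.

The Hessian of f at 0 has rank 0. Corank 2; j^3 = p^2*q has shape L^2 M (L != M), so D-series; mu = 6 gives D_6.

Type D6, Milnor number mu = 6.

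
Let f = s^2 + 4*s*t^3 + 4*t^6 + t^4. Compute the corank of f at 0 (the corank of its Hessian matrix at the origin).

Hessian at 0 has rank 1.

1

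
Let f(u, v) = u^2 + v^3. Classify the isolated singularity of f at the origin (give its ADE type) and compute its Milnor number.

Type A2, Milnor number mu = 2.

The Hessian of f at 0 is [[2, 0], [0, 0]] with rank 1, so corank 1. A Groebner basis of the Jacobian ideal J(f) in C{u,v} is {v^2, u}; counting standard monomials gives mu = 2. Corank 1: A-series; mu = 2 gives A_2.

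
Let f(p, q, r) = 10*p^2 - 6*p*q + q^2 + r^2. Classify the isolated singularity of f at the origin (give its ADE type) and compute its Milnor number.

Type A_{1}, Milnor number mu = 1.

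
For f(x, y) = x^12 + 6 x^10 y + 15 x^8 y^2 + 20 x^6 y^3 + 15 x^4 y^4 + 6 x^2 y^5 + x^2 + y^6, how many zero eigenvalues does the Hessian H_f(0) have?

1

The Hessian at 0 is [[2, 0], [0, 0]] of rank 1; hence corank 1.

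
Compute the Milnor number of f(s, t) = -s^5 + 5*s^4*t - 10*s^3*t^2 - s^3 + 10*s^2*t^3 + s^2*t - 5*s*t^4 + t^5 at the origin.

The Hessian of f at 0 has rank 0. Corank 2; j^3 = -s^2*(s - t) has shape L^2 M (L != M), so D-series; mu = 6 gives D_6.

6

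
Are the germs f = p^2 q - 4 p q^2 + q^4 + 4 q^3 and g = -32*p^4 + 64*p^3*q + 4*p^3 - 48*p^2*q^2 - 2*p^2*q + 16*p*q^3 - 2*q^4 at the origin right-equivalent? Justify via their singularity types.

The Hessian of f at 0 is [[0, 0], [0, 0]] with rank 0, so corank 2. A Groebner basis of the Jacobian ideal J(f) in C{p,q} is {p^3 + 2*p^2 - 8*q^2, p^2/4 + q^3 - q^2, p*q - 2*q^2}; counting standard monomials gives mu = 5. Corank 2; j^3 = q*(p - 2*q)^2 has shape L^2 M (L != M), so D-series; mu = 5 gives D_5. The Hessian of g at 0 is [[0, 0], [0, 0]] with rank 0, so corank 2. A Groebner basis of the Jacobian ideal J(g) in C{p,q} is {p*q^2, p*q/8 + q^3, p^2 - p*q/2}; counting standard monomials gives mu = 5. Corank 2; j^3 = 2*p^2*(2*p - q) has shape L^2 M (L != M), so D-series; mu = 5 gives D_5. Both have type D_5, hence right-equivalent.

Yes.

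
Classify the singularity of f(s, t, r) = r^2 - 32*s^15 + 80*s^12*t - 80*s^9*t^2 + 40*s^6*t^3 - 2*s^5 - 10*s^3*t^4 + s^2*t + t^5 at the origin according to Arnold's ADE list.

D_{6}

The Hessian of f at 0 is [[0, 0, 0], [0, 0, 0], [0, 0, 2]] with rank 1, so corank 2. A Groebner basis of the Jacobian ideal J(f) in C{s,t,r} is {s^2/5 + t^4, s^3, s*t, r}; counting standard monomials gives mu = 6. Corank 2; j^3 = s^2*t has shape L^2 M (L != M), so D-series; mu = 6 gives D_6.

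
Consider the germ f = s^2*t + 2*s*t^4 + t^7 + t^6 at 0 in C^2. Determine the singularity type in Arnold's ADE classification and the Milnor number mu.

Type D_{7}, Milnor number mu = 7.

The Hessian of f at 0 is [[0, 0], [0, 0]] with rank 0, so corank 2. A Groebner basis of the Jacobian ideal J(f) in C{s,t} is {s*t + t^4, s^3, s^2*t, -s^2/6 + s*t^2}; counting standard monomials gives mu = 7. Corank 2; j^3 = s^2*t has shape L^2 M (L != M), so D-series; mu = 7 gives D_7.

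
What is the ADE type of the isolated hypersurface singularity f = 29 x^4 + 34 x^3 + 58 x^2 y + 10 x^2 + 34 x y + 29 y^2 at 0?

The Hessian of f at 0 has rank 2. Corank 0: nondegenerate Morse point, so A_1.

A_{1}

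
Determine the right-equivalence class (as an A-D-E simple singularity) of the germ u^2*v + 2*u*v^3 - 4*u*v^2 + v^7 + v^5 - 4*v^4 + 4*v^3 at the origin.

The Hessian of f at 0 has rank 0. Corank 2; j^3 = v*(u - 2*v)^2 has shape L^2 M (L != M), so D-series; mu = 8 gives D_8.

D8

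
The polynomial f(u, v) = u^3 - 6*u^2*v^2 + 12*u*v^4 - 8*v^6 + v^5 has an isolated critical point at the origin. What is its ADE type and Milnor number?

Type E_{8}, Milnor number mu = 8.

The Hessian of f at 0 is [[0, 0], [0, 0]] with rank 0, so corank 2. A Groebner basis of the Jacobian ideal J(f) in C{u,v} is {v^4, u^3, -u^2/4 + u*v^2}; counting standard monomials gives mu = 8. Corank 2; j^3 = u^3 is a perfect cube, so E-series; the 5-jet and mu = 8 give E_8.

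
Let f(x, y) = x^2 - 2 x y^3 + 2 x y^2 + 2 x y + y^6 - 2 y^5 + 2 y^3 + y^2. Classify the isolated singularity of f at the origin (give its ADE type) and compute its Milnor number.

Type A3, Milnor number mu = 3.

The Hessian of f at 0 has rank 1. Corank 1: A-series; mu = 3 gives A_3.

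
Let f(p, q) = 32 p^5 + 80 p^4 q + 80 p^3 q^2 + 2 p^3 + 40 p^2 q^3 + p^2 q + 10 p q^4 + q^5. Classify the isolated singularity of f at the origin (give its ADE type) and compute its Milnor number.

The Hessian of f at 0 is [[0, 0], [0, 0]] with rank 0, so corank 2. A Groebner basis of the Jacobian ideal J(f) in C{p,q} is {-p*q/10 + q^4, p*q^2, p^2 + p*q/2}; counting standard monomials gives mu = 6. Corank 2; j^3 = p^2*(2*p + q) has shape L^2 M (L != M), so D-series; mu = 6 gives D_6.

Type D_{6}, Milnor number mu = 6.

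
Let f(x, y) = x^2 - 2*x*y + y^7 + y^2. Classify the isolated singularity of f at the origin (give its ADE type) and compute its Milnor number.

Type A6, Milnor number mu = 6.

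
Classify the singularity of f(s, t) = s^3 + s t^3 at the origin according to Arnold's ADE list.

E_{7}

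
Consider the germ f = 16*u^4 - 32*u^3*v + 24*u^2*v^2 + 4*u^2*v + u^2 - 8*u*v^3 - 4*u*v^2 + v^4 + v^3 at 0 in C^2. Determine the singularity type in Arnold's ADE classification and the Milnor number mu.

The Hessian of f at 0 is [[2, 0], [0, 0]] with rank 1, so corank 1. A Groebner basis of the Jacobian ideal J(f) in C{u,v} is {v^2, u}; counting standard monomials gives mu = 2. Corank 1: A-series; mu = 2 gives A_2.

Type A2, Milnor number mu = 2.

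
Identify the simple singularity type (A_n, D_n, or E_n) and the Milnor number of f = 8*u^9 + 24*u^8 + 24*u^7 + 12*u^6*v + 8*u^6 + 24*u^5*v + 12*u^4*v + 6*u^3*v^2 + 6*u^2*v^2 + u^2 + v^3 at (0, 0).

The Hessian of f at 0 is [[2, 0], [0, 0]] with rank 1, so corank 1. A Groebner basis of the Jacobian ideal J(f) in C{u,v} is {v^2, u}; counting standard monomials gives mu = 2. Corank 1: A-series; mu = 2 gives A_2.

Type A_{2}, Milnor number mu = 2.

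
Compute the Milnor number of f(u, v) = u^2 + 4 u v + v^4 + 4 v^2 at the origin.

3

The Hessian of f at 0 is [[2, 4], [4, 8]] with rank 1, so corank 1. A Groebner basis of the Jacobian ideal J(f) in C{u,v} is {v^3, u + 2*v}; counting standard monomials gives mu = 3. Corank 1: A-series; mu = 3 gives A_3.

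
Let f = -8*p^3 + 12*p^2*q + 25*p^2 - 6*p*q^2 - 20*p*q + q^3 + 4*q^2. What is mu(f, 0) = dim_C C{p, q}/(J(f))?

The Hessian of f at 0 is [[50, -20], [-20, 8]] with rank 1, so corank 1. A Groebner basis of the Jacobian ideal J(f) in C{p,q} is {q^2, p - 2*q/5}; counting standard monomials gives mu = 2. Corank 1: A-series; mu = 2 gives A_2.

2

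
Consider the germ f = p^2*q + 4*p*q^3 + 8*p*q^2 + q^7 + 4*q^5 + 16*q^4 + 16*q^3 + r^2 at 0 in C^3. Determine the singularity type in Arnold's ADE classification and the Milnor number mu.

The Hessian of f at 0 is [[0, 0, 0], [0, 0, 0], [0, 0, 2]] with rank 1, so corank 2. A Groebner basis of the Jacobian ideal J(f) in C{p,q,r} is {p^2*q^2 - 4*p^2*q + 4*p^2/7 - 160*p*q^2/7 + 128*p*q/7 + 64*q^2, p^3 + 12*p^2*q - 8*p^2/7 + 320*p*q^2/7 - 256*p*q/7 - 128*q^2, p*q/2 + q^3 + 2*q^2, r}; counting standard monomials gives mu = 8. Corank 2; j^3 = q*(p + 4*q)^2 has shape L^2 M (L != M), so D-series; mu = 8 gives D_8.

Type D_{8}, Milnor number mu = 8.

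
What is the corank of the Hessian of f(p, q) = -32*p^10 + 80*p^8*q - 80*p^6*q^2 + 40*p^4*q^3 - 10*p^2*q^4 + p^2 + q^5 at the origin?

1

Hessian at 0 has rank 1.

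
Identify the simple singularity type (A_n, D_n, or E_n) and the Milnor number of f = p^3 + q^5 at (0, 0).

Type E_8, Milnor number mu = 8.

The Hessian of f at 0 is [[0, 0], [0, 0]] with rank 0, so corank 2. A Groebner basis of the Jacobian ideal J(f) in C{p,q} is {q^4, p^2}; counting standard monomials gives mu = 8. Corank 2; j^3 = p^3 is a perfect cube, so E-series; the 5-jet and mu = 8 give E_8.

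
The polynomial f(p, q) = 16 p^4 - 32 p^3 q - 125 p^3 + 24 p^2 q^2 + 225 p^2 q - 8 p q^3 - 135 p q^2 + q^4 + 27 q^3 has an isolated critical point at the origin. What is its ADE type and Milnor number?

The Hessian of f at 0 is [[0, 0], [0, 0]] with rank 0, so corank 2. A Groebner basis of the Jacobian ideal J(f) in C{p,q} is {q^4, p*q^2 - 17*q^3/30, p^2 - 6*p*q/5 + 9*q^2/25}; counting standard monomials gives mu = 6. Corank 2; j^3 = -(5*p - 3*q)^3 is a perfect cube, so E-series; the 4-jet and mu = 6 give E_6.

Type E_6, Milnor number mu = 6.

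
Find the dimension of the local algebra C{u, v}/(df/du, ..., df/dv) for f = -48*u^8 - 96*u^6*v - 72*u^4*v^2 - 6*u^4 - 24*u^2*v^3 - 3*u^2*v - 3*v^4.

5

The Hessian of f at 0 has rank 0. Corank 2; j^3 = -3*u^2*v has shape L^2 M (L != M), so D-series; mu = 5 gives D_5.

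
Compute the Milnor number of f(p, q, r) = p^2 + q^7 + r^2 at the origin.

The Hessian of f at 0 has rank 2. Corank 1: A-series; mu = 6 gives A_6.

6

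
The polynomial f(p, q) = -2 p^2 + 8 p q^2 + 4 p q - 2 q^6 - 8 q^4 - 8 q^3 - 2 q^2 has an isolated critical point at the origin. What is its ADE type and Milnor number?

The Hessian of f at 0 is [[-4, 4], [4, -4]] with rank 1, so corank 1. A Groebner basis of the Jacobian ideal J(f) in C{p,q} is {p^3 - 3*p^2/2 + 5*p*q/2 - p/2 + q/2, p^2*q - p^2 + 3*p*q/2 - p/4 + q/4, -p/2 + q^2 + q/2}; counting standard monomials gives mu = 5. Corank 1: A-series; mu = 5 gives A_5.

Type A5, Milnor number mu = 5.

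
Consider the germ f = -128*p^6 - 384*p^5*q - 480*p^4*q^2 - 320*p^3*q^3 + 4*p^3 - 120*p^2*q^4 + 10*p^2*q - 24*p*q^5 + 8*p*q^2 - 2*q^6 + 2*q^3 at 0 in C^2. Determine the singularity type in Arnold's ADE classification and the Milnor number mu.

Type D_7, Milnor number mu = 7.

The Hessian of f at 0 has rank 0. Corank 2; j^3 = 2*(p + q)^2*(2*p + q) has shape L^2 M (L != M), so D-series; mu = 7 gives D_7.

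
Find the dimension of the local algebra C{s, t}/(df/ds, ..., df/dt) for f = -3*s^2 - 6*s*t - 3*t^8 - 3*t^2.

7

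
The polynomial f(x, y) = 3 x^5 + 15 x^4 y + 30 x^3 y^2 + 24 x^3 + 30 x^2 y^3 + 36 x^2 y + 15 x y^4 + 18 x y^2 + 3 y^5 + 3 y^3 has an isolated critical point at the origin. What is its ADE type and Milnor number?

Type E_8, Milnor number mu = 8.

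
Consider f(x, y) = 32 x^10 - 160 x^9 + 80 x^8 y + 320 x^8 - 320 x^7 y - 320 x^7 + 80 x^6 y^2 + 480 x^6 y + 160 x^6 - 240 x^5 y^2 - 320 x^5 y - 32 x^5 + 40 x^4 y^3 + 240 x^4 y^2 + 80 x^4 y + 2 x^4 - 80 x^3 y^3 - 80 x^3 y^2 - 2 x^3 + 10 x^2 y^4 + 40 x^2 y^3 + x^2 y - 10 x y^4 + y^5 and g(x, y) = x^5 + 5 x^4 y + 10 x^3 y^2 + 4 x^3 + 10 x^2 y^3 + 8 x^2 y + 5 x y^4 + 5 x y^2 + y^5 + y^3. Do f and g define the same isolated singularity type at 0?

Yes.

The Hessian of f at 0 is [[0, 0], [0, 0]] with rank 0, so corank 2. A Groebner basis of the Jacobian ideal J(f) in C{x,y} is {x*y/10 + y^4, x*y^2, x^2 - x*y/2}; counting standard monomials gives mu = 6. Corank 2; j^3 = -x^2*(2*x - y) has shape L^2 M (L != M), so D-series; mu = 6 gives D_6. The Hessian of g at 0 is [[0, 0], [0, 0]] with rank 0, so corank 2. A Groebner basis of the Jacobian ideal J(g) in C{x,y} is {-32*x*y/5 + y^4 - 16*y^2/5, x*y^2 + y^3/2, x^2 + 3*x*y/2 + y^2/2}; counting standard monomials gives mu = 6. Corank 2; j^3 = (x + y)*(2*x + y)^2 has shape L^2 M (L != M), so D-series; mu = 6 gives D_6. Both have type D_6, hence right-equivalent.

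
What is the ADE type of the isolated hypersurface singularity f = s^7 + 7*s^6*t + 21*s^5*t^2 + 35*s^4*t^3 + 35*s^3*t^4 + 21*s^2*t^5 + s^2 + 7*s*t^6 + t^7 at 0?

A_6

The Hessian of f at 0 is [[2, 0], [0, 0]] with rank 1, so corank 1. A Groebner basis of the Jacobian ideal J(f) in C{s,t} is {t^6, s}; counting standard monomials gives mu = 6. Corank 1: A-series; mu = 6 gives A_6.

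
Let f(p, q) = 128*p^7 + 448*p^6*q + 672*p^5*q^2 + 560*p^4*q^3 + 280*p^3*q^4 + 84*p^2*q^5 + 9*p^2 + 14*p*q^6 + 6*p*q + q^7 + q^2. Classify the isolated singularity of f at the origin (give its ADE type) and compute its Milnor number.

Type A_{6}, Milnor number mu = 6.

The Hessian of f at 0 has rank 1. Corank 1: A-series; mu = 6 gives A_6.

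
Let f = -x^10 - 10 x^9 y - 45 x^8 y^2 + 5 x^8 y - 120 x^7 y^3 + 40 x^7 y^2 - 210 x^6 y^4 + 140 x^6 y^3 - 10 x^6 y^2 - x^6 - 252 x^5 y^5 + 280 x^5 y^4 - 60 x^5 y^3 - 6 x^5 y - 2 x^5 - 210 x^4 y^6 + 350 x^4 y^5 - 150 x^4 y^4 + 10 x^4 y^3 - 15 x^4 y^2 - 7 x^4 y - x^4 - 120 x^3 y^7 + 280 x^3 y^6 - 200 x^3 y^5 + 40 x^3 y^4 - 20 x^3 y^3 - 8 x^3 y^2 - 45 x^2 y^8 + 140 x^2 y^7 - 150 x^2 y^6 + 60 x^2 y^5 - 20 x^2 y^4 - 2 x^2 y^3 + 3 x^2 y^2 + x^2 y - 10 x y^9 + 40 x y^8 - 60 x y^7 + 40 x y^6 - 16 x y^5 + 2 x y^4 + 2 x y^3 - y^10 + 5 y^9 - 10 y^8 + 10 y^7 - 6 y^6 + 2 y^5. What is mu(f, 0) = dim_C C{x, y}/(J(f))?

The Hessian of f at 0 is [[0, 0], [0, 0]] with rank 0, so corank 2. A Groebner basis of the Jacobian ideal J(f) in C{x,y} is {x^3, x^2*y, -x^2/4 + x*y^2, x^2/2 + x*y + y^3}; counting standard monomials gives mu = 6. Corank 2; j^3 = x^2*y has shape L^2 M (L != M), so D-series; mu = 6 gives D_6.

6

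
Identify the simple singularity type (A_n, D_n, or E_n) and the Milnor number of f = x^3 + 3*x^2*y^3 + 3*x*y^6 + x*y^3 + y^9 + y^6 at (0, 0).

The Hessian of f at 0 has rank 0. Corank 2; j^3 = x^3 is a perfect cube, so E-series; the 4-jet and mu = 7 give E_7.

Type E7, Milnor number mu = 7.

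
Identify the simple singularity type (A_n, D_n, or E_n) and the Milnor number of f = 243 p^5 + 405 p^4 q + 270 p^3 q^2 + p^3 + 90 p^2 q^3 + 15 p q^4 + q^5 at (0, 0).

Type E_8, Milnor number mu = 8.

The Hessian of f at 0 has rank 0. Corank 2; j^3 = p^3 is a perfect cube, so E-series; the 5-jet and mu = 8 give E_8.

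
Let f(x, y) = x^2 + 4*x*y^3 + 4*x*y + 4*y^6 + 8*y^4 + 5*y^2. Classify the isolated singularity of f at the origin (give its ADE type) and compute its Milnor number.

The Hessian of f at 0 is [[2, 4], [4, 10]] with rank 2, so corank 0. A Groebner basis of the Jacobian ideal J(f) in C{x,y} is {x, y}; counting standard monomials gives mu = 1. Corank 0: nondegenerate Morse point, so A_1.

Type A_1, Milnor number mu = 1.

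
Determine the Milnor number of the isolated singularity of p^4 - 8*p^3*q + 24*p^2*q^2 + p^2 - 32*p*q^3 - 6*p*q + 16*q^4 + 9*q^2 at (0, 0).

3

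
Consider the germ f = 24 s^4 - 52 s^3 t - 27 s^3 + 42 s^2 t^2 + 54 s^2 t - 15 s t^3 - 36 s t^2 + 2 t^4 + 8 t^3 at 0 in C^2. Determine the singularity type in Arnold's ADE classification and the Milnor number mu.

Type E7, Milnor number mu = 7.

The Hessian of f at 0 has rank 0. Corank 2; j^3 = -(3*s - 2*t)^3 is a perfect cube, so E-series; the 4-jet and mu = 7 give E_7.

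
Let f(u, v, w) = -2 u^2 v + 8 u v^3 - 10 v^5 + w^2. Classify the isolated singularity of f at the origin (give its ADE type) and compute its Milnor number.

Type D6, Milnor number mu = 6.

The Hessian of f at 0 is [[0, 0, 0], [0, 0, 0], [0, 0, 2]] with rank 1, so corank 2. A Groebner basis of the Jacobian ideal J(f) in C{u,v,w} is {u^3, u^2*v, 2*u^2 + u*v^2, -u*v/2 + v^3, w}; counting standard monomials gives mu = 6. Corank 2; j^3 = -2*u^2*v has shape L^2 M (L != M), so D-series; mu = 6 gives D_6.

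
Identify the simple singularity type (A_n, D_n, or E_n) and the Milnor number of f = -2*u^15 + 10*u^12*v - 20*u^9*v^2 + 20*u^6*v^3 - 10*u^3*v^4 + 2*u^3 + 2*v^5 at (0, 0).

Type E8, Milnor number mu = 8.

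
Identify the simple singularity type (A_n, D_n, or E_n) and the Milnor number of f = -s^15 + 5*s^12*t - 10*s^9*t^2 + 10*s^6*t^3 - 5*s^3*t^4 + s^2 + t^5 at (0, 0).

Type A_4, Milnor number mu = 4.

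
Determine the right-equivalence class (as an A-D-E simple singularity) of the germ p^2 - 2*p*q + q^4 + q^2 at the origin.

A_3

The Hessian of f at 0 has rank 1. Corank 1: A-series; mu = 3 gives A_3.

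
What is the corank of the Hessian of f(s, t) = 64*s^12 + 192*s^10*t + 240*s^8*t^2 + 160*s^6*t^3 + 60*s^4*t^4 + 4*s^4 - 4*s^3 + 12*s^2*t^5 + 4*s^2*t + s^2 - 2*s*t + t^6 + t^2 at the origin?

1

Hessian at 0 has rank 1.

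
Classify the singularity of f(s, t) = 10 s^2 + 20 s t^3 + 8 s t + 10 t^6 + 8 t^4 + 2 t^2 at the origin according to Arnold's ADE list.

The Hessian of f at 0 has rank 2. Corank 0: nondegenerate Morse point, so A_1.

A_1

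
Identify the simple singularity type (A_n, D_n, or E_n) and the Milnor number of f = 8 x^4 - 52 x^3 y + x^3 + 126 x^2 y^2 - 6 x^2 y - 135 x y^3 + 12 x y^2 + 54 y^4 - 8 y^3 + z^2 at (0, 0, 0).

Type E7, Milnor number mu = 7.

The Hessian of f at 0 is [[0, 0, 0], [0, 0, 0], [0, 0, 2]] with rank 1, so corank 2. A Groebner basis of the Jacobian ideal J(f) in C{x,y,z} is {3*x^2/4 - 3*x*y + y^4 + y^3/4 + 3*y^2, x^3 + 21*x^2/2 - 42*x*y - 9*y^3/2 + 42*y^2, x^2*y + 15*x^2/4 - 15*x*y - 11*y^3/4 + 15*y^2, x^2 + x*y^2 - 4*x*y - 5*y^3/3 + 4*y^2, z}; counting standard monomials gives mu = 7. Corank 2; j^3 = (x - 2*y)^3 is a perfect cube, so E-series; the 4-jet and mu = 7 give E_7.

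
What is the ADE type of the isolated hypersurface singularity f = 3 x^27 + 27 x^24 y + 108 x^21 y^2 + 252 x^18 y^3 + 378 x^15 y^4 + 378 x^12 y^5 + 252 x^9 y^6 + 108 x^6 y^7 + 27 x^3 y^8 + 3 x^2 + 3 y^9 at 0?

A8

The Hessian of f at 0 has rank 1. Corank 1: A-series; mu = 8 gives A_8.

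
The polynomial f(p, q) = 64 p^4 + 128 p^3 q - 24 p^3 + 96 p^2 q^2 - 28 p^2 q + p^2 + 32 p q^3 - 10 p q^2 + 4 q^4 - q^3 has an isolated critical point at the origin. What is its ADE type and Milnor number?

The Hessian of f at 0 is [[2, 0], [0, 0]] with rank 1, so corank 1. A Groebner basis of the Jacobian ideal J(f) in C{p,q} is {q^2, p}; counting standard monomials gives mu = 2. Corank 1: A-series; mu = 2 gives A_2.

Type A_2, Milnor number mu = 2.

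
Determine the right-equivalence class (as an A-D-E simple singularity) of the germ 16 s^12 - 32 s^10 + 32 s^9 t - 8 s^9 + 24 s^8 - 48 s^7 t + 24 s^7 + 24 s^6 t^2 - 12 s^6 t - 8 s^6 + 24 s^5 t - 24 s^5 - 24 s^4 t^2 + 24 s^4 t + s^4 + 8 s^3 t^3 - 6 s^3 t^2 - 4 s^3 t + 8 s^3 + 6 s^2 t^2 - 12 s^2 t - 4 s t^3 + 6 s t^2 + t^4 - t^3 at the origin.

E_6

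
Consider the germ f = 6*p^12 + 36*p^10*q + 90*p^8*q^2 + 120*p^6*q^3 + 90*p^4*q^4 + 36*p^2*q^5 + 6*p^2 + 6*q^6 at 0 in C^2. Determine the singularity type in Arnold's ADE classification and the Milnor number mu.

Type A_5, Milnor number mu = 5.

The Hessian of f at 0 has rank 1. Corank 1: A-series; mu = 5 gives A_5.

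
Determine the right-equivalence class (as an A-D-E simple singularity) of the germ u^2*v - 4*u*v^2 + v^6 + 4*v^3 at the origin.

D_{7}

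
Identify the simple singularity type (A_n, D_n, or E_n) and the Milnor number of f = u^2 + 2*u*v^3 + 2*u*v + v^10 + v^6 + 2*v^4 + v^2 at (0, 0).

The Hessian of f at 0 has rank 1. Corank 1: A-series; mu = 9 gives A_9.

Type A9, Milnor number mu = 9.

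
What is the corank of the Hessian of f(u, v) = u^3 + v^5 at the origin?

2

Hessian at 0 has rank 0.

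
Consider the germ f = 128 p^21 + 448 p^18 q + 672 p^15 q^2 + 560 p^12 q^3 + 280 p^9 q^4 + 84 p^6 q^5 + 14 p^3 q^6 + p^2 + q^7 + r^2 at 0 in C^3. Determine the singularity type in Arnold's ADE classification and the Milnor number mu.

Type A_6, Milnor number mu = 6.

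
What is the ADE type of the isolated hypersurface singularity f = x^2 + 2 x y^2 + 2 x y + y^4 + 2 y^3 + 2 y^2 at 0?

The Hessian of f at 0 is [[2, 2], [2, 4]] with rank 2, so corank 0. A Groebner basis of the Jacobian ideal J(f) in C{x,y} is {x, y}; counting standard monomials gives mu = 1. Corank 0: nondegenerate Morse point, so A_1.

A_{1}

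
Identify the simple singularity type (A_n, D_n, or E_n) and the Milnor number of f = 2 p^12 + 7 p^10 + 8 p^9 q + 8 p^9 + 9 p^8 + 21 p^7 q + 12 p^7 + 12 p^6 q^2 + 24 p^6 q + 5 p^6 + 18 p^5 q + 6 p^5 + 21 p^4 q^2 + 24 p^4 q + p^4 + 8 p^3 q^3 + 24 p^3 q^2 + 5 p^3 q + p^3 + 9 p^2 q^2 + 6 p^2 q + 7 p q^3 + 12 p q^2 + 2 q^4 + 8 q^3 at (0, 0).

The Hessian of f at 0 is [[0, 0], [0, 0]] with rank 0, so corank 2. A Groebner basis of the Jacobian ideal J(f) in C{p,q} is {3*p^2 + 12*p*q + q^4 - q^3 + 12*q^2, p^3 + 18*p^2 + 72*p*q + 2*q^3 + 72*q^2, p^2*q - 7*p^2 - 28*p*q - 5*q^3/3 - 28*q^2, 2*p^2 + p*q^2 + 8*p*q + 4*q^3/3 + 8*q^2}; counting standard monomials gives mu = 7. Corank 2; j^3 = (p + 2*q)^3 is a perfect cube, so E-series; the 4-jet and mu = 7 give E_7.

Type E7, Milnor number mu = 7.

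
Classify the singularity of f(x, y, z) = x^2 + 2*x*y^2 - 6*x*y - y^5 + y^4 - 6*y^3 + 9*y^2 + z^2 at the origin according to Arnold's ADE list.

A4

The Hessian of f at 0 has rank 2. Corank 1: A-series; mu = 4 gives A_4.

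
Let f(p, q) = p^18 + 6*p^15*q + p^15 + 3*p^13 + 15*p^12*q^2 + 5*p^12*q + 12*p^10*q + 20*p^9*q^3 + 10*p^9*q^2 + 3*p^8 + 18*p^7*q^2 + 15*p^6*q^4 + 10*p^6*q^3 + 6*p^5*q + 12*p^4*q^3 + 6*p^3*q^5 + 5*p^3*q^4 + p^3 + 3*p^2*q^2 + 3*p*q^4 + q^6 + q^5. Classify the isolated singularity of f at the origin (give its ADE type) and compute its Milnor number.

The Hessian of f at 0 has rank 0. Corank 2; j^3 = p^3 is a perfect cube, so E-series; the 5-jet and mu = 8 give E_8.

Type E_{8}, Milnor number mu = 8.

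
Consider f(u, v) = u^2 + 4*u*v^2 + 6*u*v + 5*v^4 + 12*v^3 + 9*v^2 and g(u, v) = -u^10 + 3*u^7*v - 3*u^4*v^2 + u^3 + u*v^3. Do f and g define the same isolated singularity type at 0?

The Hessian of f at 0 is [[2, 6], [6, 18]] with rank 1, so corank 1. A Groebner basis of the Jacobian ideal J(f) in C{u,v} is {u^2 + 9*u/2 + 27*v/2, u*v - 3*u/2 - 9*v/2, u/2 + v^2 + 3*v/2}; counting standard monomials gives mu = 3. Corank 1: A-series; mu = 3 gives A_3. The Hessian of g at 0 is [[0, 0], [0, 0]] with rank 0, so corank 2. A Groebner basis of the Jacobian ideal J(g) in C{u,v} is {u^3, u*v^2, 3*u^2 + v^3}; counting standard monomials gives mu = 7. Corank 2; j^3 = u^3 is a perfect cube, so E-series; the 4-jet and mu = 7 give E_7. f is A_3 but g is E_7, hence not right-equivalent.

No.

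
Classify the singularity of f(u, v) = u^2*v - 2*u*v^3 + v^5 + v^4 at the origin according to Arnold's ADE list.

D5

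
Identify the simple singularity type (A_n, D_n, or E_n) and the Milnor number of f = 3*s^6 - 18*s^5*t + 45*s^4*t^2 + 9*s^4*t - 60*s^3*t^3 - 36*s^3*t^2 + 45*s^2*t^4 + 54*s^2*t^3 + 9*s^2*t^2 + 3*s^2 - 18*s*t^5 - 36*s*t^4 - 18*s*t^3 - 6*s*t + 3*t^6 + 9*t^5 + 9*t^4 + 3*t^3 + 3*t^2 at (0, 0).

Type A2, Milnor number mu = 2.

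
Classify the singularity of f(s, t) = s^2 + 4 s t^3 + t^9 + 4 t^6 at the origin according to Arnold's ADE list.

The Hessian of f at 0 has rank 1. Corank 1: A-series; mu = 8 gives A_8.

A_8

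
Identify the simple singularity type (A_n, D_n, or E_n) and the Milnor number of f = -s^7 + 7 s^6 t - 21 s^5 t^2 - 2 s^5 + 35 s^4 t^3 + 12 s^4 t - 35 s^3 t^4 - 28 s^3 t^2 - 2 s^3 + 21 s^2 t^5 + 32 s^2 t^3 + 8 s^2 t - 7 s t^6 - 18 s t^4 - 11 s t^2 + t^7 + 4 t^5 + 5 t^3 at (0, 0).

The Hessian of f at 0 has rank 0. Corank 2; j^3 = -(s - t)*(2*s^2 - 6*s*t + 5*t^2) splits into three distinct lines over C (the quadratic factor has nonzero discriminant), so D_4.

Type D4, Milnor number mu = 4.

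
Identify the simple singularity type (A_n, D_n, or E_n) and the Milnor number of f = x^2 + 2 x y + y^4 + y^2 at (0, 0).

Type A3, Milnor number mu = 3.

The Hessian of f at 0 has rank 1. Corank 1: A-series; mu = 3 gives A_3.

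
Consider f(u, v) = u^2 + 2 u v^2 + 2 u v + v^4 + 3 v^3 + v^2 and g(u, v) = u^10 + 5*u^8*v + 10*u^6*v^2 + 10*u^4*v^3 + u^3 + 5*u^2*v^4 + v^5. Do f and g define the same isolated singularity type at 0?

No.

The Hessian of f at 0 has rank 1. Corank 1: A-series; mu = 2 gives A_2. The Hessian of g at 0 has rank 0. Corank 2; j^3 = u^3 is a perfect cube, so E-series; the 5-jet and mu = 8 give E_8. f is A_2 but g is E_8, hence not right-equivalent.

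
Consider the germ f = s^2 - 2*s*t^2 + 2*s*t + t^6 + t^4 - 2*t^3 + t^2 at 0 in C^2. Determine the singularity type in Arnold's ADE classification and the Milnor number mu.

Type A_{5}, Milnor number mu = 5.

The Hessian of f at 0 has rank 1. Corank 1: A-series; mu = 5 gives A_5.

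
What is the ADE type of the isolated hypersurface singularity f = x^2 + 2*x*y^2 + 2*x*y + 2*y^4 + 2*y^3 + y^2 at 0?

A_3

The Hessian of f at 0 has rank 1. Corank 1: A-series; mu = 3 gives A_3.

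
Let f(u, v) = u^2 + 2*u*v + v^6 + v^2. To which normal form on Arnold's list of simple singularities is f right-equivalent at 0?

A_5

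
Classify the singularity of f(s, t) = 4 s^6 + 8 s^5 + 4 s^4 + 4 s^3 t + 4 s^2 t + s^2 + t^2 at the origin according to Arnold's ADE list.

The Hessian of f at 0 is [[2, 0], [0, 2]] with rank 2, so corank 0. A Groebner basis of the Jacobian ideal J(f) in C{s,t} is {s, t}; counting standard monomials gives mu = 1. Corank 0: nondegenerate Morse point, so A_1.

A_1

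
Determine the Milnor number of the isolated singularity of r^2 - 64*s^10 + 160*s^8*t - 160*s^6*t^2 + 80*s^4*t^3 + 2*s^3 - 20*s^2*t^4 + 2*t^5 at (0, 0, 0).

The Hessian of f at 0 has rank 1. Corank 2; j^3 = 2*s^3 is a perfect cube, so E-series; the 5-jet and mu = 8 give E_8.

8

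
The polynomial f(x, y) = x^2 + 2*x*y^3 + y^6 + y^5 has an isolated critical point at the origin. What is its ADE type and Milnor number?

Type A_4, Milnor number mu = 4.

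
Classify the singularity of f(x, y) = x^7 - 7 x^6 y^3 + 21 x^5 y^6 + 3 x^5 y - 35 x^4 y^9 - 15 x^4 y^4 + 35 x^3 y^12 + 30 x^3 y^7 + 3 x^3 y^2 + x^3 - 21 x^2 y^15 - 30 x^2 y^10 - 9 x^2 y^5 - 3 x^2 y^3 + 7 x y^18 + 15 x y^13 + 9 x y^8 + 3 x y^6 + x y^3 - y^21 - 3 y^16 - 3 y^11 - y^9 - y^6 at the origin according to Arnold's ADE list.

E_{7}

The Hessian of f at 0 has rank 0. Corank 2; j^3 = x^3 is a perfect cube, so E-series; the 4-jet and mu = 7 give E_7.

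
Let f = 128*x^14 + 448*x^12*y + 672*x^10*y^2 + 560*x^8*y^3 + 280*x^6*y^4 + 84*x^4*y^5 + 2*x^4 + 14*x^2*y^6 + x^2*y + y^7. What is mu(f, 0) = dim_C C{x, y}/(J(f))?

The Hessian of f at 0 has rank 0. Corank 2; j^3 = x^2*y has shape L^2 M (L != M), so D-series; mu = 8 gives D_8.

8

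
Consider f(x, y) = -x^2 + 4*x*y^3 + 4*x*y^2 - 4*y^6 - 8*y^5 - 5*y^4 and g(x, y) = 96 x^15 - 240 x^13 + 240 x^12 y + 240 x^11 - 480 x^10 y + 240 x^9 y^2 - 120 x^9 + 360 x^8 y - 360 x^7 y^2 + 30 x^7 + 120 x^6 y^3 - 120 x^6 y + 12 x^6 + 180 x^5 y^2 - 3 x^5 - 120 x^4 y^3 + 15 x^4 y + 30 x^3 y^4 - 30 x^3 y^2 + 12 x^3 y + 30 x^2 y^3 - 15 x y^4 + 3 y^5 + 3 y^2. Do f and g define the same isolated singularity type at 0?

No.

The Hessian of f at 0 is [[-2, 0], [0, 0]] with rank 1, so corank 1. A Groebner basis of the Jacobian ideal J(f) in C{x,y} is {x^2, x*y, -x/2 + y^2}; counting standard monomials gives mu = 3. Corank 1: A-series; mu = 3 gives A_3. The Hessian of g at 0 is [[0, 0], [0, 6]] with rank 1, so corank 1. A Groebner basis of the Jacobian ideal J(g) in C{x,y} is {x^3 + y/2, x*y, y^2}; counting standard monomials gives mu = 4. Corank 1: A-series; mu = 4 gives A_4. f is A_3 but g is A_4, hence not right-equivalent.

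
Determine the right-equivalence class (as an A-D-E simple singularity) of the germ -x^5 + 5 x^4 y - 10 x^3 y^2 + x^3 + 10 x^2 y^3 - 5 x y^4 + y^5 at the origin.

The Hessian of f at 0 is [[0, 0], [0, 0]] with rank 0, so corank 2. A Groebner basis of the Jacobian ideal J(f) in C{x,y} is {y^5, x*y^3 - y^4/4, x^2}; counting standard monomials gives mu = 8. Corank 2; j^3 = x^3 is a perfect cube, so E-series; the 5-jet and mu = 8 give E_8.

E_8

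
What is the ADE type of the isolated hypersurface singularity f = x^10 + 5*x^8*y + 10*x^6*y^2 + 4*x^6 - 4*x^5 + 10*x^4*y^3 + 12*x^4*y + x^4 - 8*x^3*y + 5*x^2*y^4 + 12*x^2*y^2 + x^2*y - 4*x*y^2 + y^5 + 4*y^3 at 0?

The Hessian of f at 0 has rank 0. Corank 2; j^3 = y*(x - 2*y)^2 has shape L^2 M (L != M), so D-series; mu = 6 gives D_6.

D6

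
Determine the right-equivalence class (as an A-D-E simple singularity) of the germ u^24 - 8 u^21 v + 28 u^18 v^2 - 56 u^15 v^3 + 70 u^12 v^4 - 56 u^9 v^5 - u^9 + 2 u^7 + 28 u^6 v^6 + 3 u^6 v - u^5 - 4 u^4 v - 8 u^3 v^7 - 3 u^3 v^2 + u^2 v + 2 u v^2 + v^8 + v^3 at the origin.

D_9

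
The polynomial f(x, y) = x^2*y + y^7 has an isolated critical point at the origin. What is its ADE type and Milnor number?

Type D_{8}, Milnor number mu = 8.

The Hessian of f at 0 is [[0, 0], [0, 0]] with rank 0, so corank 2. A Groebner basis of the Jacobian ideal J(f) in C{x,y} is {x^2/7 + y^6, x^3, x*y}; counting standard monomials gives mu = 8. Corank 2; j^3 = x^2*y has shape L^2 M (L != M), so D-series; mu = 8 gives D_8.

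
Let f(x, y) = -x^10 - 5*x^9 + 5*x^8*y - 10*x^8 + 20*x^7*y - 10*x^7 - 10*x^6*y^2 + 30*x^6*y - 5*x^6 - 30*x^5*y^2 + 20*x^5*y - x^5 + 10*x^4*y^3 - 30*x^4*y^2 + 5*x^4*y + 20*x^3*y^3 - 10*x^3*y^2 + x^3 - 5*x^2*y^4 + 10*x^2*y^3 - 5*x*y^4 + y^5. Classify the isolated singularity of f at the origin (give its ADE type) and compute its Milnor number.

Type E_8, Milnor number mu = 8.

The Hessian of f at 0 is [[0, 0], [0, 0]] with rank 0, so corank 2. A Groebner basis of the Jacobian ideal J(f) in C{x,y} is {y^5, x*y^3 - y^4/4, x^2}; counting standard monomials gives mu = 8. Corank 2; j^3 = x^3 is a perfect cube, so E-series; the 5-jet and mu = 8 give E_8.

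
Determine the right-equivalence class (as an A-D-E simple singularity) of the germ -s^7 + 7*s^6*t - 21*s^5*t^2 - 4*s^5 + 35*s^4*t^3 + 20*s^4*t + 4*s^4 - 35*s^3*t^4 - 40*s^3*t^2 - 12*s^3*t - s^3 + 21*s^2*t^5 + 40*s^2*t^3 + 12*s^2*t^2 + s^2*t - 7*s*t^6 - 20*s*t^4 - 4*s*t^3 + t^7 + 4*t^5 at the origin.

D_{8}

The Hessian of f at 0 has rank 0. Corank 2; j^3 = -s^2*(s - t) has shape L^2 M (L != M), so D-series; mu = 8 gives D_8.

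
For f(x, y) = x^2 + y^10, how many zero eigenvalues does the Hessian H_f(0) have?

1

Hessian at 0 has rank 1.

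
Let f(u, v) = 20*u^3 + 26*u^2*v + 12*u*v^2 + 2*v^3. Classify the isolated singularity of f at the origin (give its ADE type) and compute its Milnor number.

Type D4, Milnor number mu = 4.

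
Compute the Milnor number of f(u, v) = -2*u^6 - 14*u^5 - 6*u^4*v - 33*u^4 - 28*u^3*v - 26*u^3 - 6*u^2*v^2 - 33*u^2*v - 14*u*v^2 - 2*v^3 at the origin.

4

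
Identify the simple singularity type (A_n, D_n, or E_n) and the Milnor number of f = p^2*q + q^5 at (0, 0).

The Hessian of f at 0 has rank 0. Corank 2; j^3 = p^2*q has shape L^2 M (L != M), so D-series; mu = 6 gives D_6.

Type D_6, Milnor number mu = 6.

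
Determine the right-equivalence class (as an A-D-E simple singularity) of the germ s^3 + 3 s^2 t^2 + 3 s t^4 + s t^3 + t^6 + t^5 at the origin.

E_{7}

The Hessian of f at 0 has rank 0. Corank 2; j^3 = s^3 is a perfect cube, so E-series; the 4-jet and mu = 7 give E_7.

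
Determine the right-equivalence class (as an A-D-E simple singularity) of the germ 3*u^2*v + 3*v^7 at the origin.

The Hessian of f at 0 has rank 0. Corank 2; j^3 = 3*u^2*v has shape L^2 M (L != M), so D-series; mu = 8 gives D_8.

D8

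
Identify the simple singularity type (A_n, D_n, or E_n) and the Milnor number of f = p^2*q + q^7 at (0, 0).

The Hessian of f at 0 is [[0, 0], [0, 0]] with rank 0, so corank 2. A Groebner basis of the Jacobian ideal J(f) in C{p,q} is {p^2/7 + q^6, p^3, p*q}; counting standard monomials gives mu = 8. Corank 2; j^3 = p^2*q has shape L^2 M (L != M), so D-series; mu = 8 gives D_8.

Type D8, Milnor number mu = 8.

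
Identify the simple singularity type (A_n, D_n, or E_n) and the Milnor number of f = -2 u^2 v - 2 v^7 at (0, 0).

Type D_{8}, Milnor number mu = 8.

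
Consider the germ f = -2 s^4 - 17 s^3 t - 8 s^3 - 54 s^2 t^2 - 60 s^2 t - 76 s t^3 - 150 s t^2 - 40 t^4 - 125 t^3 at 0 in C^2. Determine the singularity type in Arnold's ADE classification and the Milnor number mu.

Type E_7, Milnor number mu = 7.

The Hessian of f at 0 has rank 0. Corank 2; j^3 = -(2*s + 5*t)^3 is a perfect cube, so E-series; the 4-jet and mu = 7 give E_7.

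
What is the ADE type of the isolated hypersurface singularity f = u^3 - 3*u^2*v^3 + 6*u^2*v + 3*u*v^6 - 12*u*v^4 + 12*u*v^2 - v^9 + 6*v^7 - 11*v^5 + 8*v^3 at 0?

E8

The Hessian of f at 0 is [[0, 0], [0, 0]] with rank 0, so corank 2. A Groebner basis of the Jacobian ideal J(f) in C{u,v} is {-u^2/2 + u*v^3 - 2*u*v - 2*v^2, v^4, u^3 - 12*u*v^2 - 16*v^3, u^2*v + 4*u*v^2 + 4*v^3}; counting standard monomials gives mu = 8. Corank 2; j^3 = (u + 2*v)^3 is a perfect cube, so E-series; the 5-jet and mu = 8 give E_8.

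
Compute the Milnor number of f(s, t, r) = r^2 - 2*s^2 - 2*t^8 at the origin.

7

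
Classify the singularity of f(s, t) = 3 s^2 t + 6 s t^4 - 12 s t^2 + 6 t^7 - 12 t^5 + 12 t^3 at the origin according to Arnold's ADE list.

D8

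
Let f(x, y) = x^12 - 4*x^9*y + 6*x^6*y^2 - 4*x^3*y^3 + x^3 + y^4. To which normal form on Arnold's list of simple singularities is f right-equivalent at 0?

E6

The Hessian of f at 0 has rank 0. Corank 2; j^3 = x^3 is a perfect cube, so E-series; the 4-jet and mu = 6 give E_6.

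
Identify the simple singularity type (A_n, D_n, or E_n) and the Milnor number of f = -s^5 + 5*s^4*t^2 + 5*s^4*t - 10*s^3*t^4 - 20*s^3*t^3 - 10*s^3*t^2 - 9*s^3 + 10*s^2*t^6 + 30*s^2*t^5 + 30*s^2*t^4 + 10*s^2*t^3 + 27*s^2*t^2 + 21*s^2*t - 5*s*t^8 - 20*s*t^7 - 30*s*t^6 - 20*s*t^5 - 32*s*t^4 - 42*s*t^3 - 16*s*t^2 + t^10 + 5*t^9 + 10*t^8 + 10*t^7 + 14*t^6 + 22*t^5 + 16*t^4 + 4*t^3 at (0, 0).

The Hessian of f at 0 has rank 0. Corank 2; j^3 = -(s - t)*(3*s - 2*t)^2 has shape L^2 M (L != M), so D-series; mu = 6 gives D_6.

Type D_{6}, Milnor number mu = 6.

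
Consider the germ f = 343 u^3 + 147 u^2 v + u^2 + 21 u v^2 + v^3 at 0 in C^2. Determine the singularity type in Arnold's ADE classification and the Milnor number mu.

Type A2, Milnor number mu = 2.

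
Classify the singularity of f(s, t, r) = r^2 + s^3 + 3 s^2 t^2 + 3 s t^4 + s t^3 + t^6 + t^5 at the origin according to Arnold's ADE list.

The Hessian of f at 0 has rank 1. Corank 2; j^3 = s^3 is a perfect cube, so E-series; the 4-jet and mu = 7 give E_7.

E7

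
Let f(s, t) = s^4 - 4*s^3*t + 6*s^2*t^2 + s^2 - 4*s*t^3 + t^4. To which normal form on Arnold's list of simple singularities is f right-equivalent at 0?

A3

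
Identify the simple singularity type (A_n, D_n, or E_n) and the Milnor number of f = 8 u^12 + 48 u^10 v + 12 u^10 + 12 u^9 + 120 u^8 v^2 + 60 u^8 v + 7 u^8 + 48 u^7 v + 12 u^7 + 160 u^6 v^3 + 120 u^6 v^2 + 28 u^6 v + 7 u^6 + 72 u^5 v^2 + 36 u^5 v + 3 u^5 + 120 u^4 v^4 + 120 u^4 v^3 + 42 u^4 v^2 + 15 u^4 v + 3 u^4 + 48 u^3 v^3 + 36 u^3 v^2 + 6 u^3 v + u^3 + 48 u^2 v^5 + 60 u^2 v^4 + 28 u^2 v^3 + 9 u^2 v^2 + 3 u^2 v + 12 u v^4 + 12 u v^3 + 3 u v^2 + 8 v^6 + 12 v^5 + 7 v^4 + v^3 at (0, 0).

Type E_6, Milnor number mu = 6.

The Hessian of f at 0 has rank 0. Corank 2; j^3 = (u + v)^3 is a perfect cube, so E-series; the 4-jet and mu = 6 give E_6.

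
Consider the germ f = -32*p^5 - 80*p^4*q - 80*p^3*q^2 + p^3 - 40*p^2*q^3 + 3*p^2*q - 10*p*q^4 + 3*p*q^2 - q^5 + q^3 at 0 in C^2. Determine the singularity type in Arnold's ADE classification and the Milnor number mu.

Type E_8, Milnor number mu = 8.

The Hessian of f at 0 is [[0, 0], [0, 0]] with rank 0, so corank 2. A Groebner basis of the Jacobian ideal J(f) in C{p,q} is {q^5, p*q^3 + 7*q^4/8, p^2 + 2*p*q + q^2}; counting standard monomials gives mu = 8. Corank 2; j^3 = (p + q)^3 is a perfect cube, so E-series; the 5-jet and mu = 8 give E_8.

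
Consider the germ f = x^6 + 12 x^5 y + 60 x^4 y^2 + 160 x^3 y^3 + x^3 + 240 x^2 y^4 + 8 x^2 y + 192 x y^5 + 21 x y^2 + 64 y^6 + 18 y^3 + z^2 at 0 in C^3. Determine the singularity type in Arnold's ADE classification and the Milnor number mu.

Type D_7, Milnor number mu = 7.

The Hessian of f at 0 is [[0, 0, 0], [0, 0, 0], [0, 0, 2]] with rank 1, so corank 2. A Groebner basis of the Jacobian ideal J(f) in C{x,y,z} is {-x*y/6 + y^5 - y^2/2, x*y^2 + 3*y^3, x^2 + 5*x*y + 6*y^2, z}; counting standard monomials gives mu = 7. Corank 2; j^3 = (x + 2*y)*(x + 3*y)^2 has shape L^2 M (L != M), so D-series; mu = 7 gives D_7.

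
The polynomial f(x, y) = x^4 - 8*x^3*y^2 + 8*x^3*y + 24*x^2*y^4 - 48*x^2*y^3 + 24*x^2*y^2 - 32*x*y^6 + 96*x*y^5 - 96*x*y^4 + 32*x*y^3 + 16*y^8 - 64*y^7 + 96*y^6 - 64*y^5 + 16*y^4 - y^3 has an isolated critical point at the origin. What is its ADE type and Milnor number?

Type E_{6}, Milnor number mu = 6.

The Hessian of f at 0 is [[0, 0], [0, 0]] with rank 0, so corank 2. A Groebner basis of the Jacobian ideal J(f) in C{x,y} is {x^3 + 6*x^2*y, y^2}; counting standard monomials gives mu = 6. Corank 2; j^3 = -y^3 is a perfect cube, so E-series; the 4-jet and mu = 6 give E_6.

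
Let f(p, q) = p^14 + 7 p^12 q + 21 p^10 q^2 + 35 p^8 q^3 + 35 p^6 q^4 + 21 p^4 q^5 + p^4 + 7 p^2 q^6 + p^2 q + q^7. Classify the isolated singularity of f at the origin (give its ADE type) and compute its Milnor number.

Type D_8, Milnor number mu = 8.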